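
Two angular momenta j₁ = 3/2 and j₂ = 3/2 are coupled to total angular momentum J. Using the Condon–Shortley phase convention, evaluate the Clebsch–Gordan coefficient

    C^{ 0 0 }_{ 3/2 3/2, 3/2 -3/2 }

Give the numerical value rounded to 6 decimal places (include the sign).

+0.500000

√[1·3!0!0!/4! · 3!0!0!3!0!0!] = √(9)
  +(−1)^0/∏(0,3,0,0,0,0)! = 1/6  (running 1/6)
⟨..|..⟩ = √(9)·(1/6) = +0.500000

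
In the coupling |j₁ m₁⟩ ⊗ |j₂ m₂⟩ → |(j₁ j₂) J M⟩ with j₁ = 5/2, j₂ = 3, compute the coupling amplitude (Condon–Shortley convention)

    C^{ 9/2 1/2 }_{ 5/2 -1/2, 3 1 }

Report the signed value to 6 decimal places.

j₁+j₂−J=1  J+j₁−j₂=4  J−j₁+j₂=5  j₁+j₂+J+1=11
(j₁±m₁, j₂±m₂, J±M) = (2,3,4,2,5,4)
P² = 92160/77
sum k=0..1:
  [0] +1/144 = 1/144
  [1] −1/48 = -1/48
S = -1/72
C² = P²·S² = 160/693 ; C = -0.480500

−√(160/693) = -0.480500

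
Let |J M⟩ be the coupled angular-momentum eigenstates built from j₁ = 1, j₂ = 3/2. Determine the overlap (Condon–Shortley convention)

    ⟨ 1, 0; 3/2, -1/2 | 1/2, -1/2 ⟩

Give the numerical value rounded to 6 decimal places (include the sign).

triangle: 2!×0!×1!/4! = 2/24
(j±m)!: 1!×1!×1!×2!×0!×1! = 2
prefactor² = (2J+1)×Δ×N² = 1/3
  k=1: −1/(1!×1!×0!×0!×0!×1!) = -1
Σ = -1  ⇒  CG² = 1/3×(-1)² = 1/3
CG = −√(1/3) = -0.577350

-0.577350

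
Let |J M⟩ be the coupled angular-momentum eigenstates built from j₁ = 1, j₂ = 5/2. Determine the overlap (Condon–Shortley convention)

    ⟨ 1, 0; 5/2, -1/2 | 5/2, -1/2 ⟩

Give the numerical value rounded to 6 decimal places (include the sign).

+√(1/35) = +0.169031

j₁+j₂−J=1  J+j₁−j₂=1  J−j₁+j₂=4  j₁+j₂+J+1=7
(j₁±m₁, j₂±m₂, J±M) = (1,1,2,3,2,3)
P² = 144/35
sum k=0..1:
  [0] +1/4 = 1/4
  [1] −1/6 = -1/6
S = 1/12
C² = P²·S² = 1/35 ; C = +0.169031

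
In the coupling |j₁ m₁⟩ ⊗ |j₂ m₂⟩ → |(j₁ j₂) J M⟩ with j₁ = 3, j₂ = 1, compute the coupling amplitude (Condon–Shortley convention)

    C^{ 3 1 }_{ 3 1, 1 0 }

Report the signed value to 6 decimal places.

√[7·1!5!1!/8! · 4!2!1!1!4!2!] = √(48)
  +(−1)^0/∏(0,1,2,1,3,0)! = 1/12  (running 1/12)
  +(−1)^1/∏(1,0,1,0,4,1)! = -1/24  (running 1/24)
⟨..|..⟩ = √(48)·(1/24) = +0.288675

+√(1/12) ≈ +0.288675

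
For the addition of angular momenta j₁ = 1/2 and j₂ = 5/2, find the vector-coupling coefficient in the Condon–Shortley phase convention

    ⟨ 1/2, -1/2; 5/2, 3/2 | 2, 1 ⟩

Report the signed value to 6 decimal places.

-0.816497

√[5·1!0!4!/6! · 0!1!4!1!3!1!] = √(24)
  +(−1)^1/∏(1,0,0,3,0,1)! = -1/6  (running -1/6)
⟨..|..⟩ = √(24)·(-1/6) = -0.816497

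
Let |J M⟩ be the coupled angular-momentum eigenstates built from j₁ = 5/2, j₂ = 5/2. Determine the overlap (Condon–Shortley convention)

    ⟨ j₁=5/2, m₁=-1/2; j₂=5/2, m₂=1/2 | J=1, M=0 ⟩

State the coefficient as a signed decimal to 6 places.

j₁+j₂−J=4  J+j₁−j₂=1  J−j₁+j₂=1  j₁+j₂+J+1=7
(j₁±m₁, j₂±m₂, J±M) = (2,3,3,2,1,1)
P² = 72/35
sum k=2..3:
  [2] +1/4 = 1/4
  [3] −1/6 = -1/6
S = 1/12
C² = P²·S² = 1/70 ; C = +0.119523

+0.119523  (= +√(1/70))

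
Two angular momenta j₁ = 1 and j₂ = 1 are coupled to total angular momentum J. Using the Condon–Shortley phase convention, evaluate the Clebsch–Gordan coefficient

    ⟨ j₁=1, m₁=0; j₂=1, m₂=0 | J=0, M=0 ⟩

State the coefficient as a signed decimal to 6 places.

√[1·2!0!0!/3! · 1!1!1!1!0!0!] = √(1/3)
  +(−1)^1/∏(1,1,0,0,0,0)! = -1  (running -1)
⟨..|..⟩ = √(1/3)·(-1) = -0.577350

-0.577350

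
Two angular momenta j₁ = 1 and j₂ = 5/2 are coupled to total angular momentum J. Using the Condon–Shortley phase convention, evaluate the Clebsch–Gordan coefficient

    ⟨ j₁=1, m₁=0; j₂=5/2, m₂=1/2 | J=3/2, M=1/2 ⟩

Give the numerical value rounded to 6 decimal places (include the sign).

−√(2/5) = -0.632456

j₁+j₂−J=2  J+j₁−j₂=0  J−j₁+j₂=3  j₁+j₂+J+1=6
(j₁±m₁, j₂±m₂, J±M) = (1,1,3,2,2,1)
P² = 8/5
sum k=1..1:
  [1] −1/2 = -1/2
S = -1/2
C² = P²·S² = 2/5 ; C = -0.632456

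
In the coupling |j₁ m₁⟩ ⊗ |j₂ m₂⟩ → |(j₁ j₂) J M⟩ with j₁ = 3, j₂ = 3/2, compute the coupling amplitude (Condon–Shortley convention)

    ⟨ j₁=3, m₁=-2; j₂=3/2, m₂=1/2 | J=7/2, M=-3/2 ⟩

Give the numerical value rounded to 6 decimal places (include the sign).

j₁+j₂−J=1  J+j₁−j₂=5  J−j₁+j₂=2  j₁+j₂+J+1=9
(j₁±m₁, j₂±m₂, J±M) = (1,5,2,1,2,5)
P² = 6400/21
sum k=0..1:
  [0] +1/240 = 1/240
  [1] −1/24 = -1/24
S = -3/80
C² = P²·S² = 3/7 ; C = -0.654654

−√(3/7) = -0.654654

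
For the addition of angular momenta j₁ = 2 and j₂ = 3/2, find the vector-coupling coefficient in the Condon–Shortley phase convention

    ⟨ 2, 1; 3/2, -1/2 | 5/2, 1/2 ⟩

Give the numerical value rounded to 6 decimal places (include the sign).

+0.597614

√[6·1!3!2!/7! · 3!1!1!2!3!2!] = √(72/35)
  +(−1)^0/∏(0,1,1,1,2,1)! = 1/2  (running 1/2)
  +(−1)^1/∏(1,0,0,0,3,2)! = -1/12  (running 5/12)
⟨..|..⟩ = √(72/35)·(5/12) = +0.597614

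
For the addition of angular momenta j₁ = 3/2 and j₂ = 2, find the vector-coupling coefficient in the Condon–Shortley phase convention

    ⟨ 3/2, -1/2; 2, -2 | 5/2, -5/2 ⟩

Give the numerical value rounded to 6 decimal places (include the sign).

triangle: 1!*2!*3!/7! = 12/5040
(j±m)!: 1!*2!*0!*4!*0!*5! = 5760
prefactor² = (2J+1)*Δ*N² = 576/7
  k=0: +1/(0!*1!*2!*0!*0!*3!) = 1/12
Σ = 1/12  ⇒  CG² = 576/7*1/12² = 4/7
CG = +√(4/7) = +0.755929

+√(4/7) ≈ +0.755929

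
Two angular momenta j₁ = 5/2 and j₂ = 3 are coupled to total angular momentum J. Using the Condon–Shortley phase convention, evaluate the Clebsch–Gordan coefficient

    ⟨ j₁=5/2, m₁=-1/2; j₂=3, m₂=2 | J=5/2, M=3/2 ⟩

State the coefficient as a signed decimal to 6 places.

+√(1/14) = +0.267261

j₁+j₂−J=3  J+j₁−j₂=2  J−j₁+j₂=3  j₁+j₂+J+1=9
(j₁±m₁, j₂±m₂, J±M) = (2,3,5,1,4,1)
P² = 288/7
sum k=2..3:
  [2] +1/12 = 1/12
  [3] −1/24 = -1/24
S = 1/24
C² = P²·S² = 1/14 ; C = +0.267261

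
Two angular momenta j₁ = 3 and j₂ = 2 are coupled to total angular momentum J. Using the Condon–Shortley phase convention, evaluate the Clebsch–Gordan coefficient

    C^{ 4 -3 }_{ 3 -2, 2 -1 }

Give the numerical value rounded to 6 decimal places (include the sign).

j₁+j₂−J=1  J+j₁−j₂=5  J−j₁+j₂=3  j₁+j₂+J+1=10
(j₁±m₁, j₂±m₂, J±M) = (1,5,1,3,1,7)
P² = 6480
sum k=0..1:
  [0] +1/240 = 1/240
  [1] −1/144 = -1/144
S = -1/360
C² = P²·S² = 1/20 ; C = -0.223607

−√(1/20) = -0.223607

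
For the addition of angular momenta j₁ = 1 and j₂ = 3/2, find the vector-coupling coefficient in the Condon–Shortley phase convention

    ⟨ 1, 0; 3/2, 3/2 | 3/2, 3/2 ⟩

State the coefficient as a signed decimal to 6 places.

triangle: 1!×1!×2!/5! = 2/120
(j±m)!: 1!×1!×3!×0!×3!×0! = 36
prefactor² = (2J+1)×Δ×N² = 12/5
  k=1: −1/(1!×0!×0!×2!×1!×0!) = -1/2
Σ = -1/2  ⇒  CG² = 12/5×(-1/2)² = 3/5
CG = −√(3/5) = -0.774597

-0.774597  (= −√(3/5))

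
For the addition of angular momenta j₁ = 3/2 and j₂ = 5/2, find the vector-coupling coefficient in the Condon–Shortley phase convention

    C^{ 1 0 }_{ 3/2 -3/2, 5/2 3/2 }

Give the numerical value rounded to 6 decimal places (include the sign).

−√(1/5) = -0.447214

j₁+j₂−J=3  J+j₁−j₂=0  J−j₁+j₂=2  j₁+j₂+J+1=6
(j₁±m₁, j₂±m₂, J±M) = (0,3,4,1,1,1)
P² = 36/5
sum k=3..3:
  [3] −1/6 = -1/6
S = -1/6
C² = P²·S² = 1/5 ; C = -0.447214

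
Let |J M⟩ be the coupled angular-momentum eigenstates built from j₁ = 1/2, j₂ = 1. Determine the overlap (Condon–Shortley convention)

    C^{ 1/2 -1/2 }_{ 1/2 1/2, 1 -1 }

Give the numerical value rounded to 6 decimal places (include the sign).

+0.816497  (= +√(2/3))

triangle: 1!×0!×1!/3! = 1/6
(j±m)!: 1!×0!×0!×2!×0!×1! = 2
prefactor² = (2J+1)×Δ×N² = 2/3
  k=0: +1/(0!×1!×0!×0!×0!×1!) = 1
Σ = 1  ⇒  CG² = 2/3×1² = 2/3
CG = +√(2/3) = +0.816497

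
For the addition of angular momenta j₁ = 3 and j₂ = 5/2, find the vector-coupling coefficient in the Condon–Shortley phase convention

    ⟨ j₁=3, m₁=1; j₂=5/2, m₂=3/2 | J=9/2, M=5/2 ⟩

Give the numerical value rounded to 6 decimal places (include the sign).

j₁+j₂−J=1  J+j₁−j₂=5  J−j₁+j₂=4  j₁+j₂+J+1=11
(j₁±m₁, j₂±m₂, J±M) = (4,2,4,1,7,2)
P² = 92160/11
sum k=0..1:
  [0] +1/288 = 1/288
  [1] −1/144 = -1/144
S = -1/288
C² = P²·S² = 10/99 ; C = -0.317821

−√(10/99) = -0.317821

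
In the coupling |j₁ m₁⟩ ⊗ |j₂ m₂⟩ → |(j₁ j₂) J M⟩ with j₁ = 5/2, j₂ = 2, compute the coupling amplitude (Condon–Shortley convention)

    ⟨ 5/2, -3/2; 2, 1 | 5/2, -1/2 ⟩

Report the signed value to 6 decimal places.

√[6·2!3!2!/8! · 1!4!3!1!2!3!] = √(216/35)
  +(−1)^1/∏(1,1,3,2,0,0)! = -1/12  (running -1/12)
  +(−1)^2/∏(2,0,2,1,1,1)! = 1/4  (running 1/6)
⟨..|..⟩ = √(216/35)·(1/6) = +0.414039

+√(6/35) = +0.414039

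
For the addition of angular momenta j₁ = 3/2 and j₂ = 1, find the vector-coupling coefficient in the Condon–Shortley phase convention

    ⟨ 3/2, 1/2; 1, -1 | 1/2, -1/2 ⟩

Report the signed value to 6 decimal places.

+0.408248  (= +√(1/6))

triangle: 2!*1!*0!/4! = 2/24
(j±m)!: 2!*1!*0!*2!*0!*1! = 4
prefactor² = (2J+1)*Δ*N² = 2/3
  k=0: +1/(0!*2!*1!*0!*0!*0!) = 1/2
Σ = 1/2  ⇒  CG² = 2/3*1/2² = 1/6
CG = +√(1/6) = +0.408248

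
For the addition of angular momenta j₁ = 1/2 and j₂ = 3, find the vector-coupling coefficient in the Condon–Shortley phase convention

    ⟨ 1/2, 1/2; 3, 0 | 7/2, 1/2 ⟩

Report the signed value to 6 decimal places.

+0.755929

j₁+j₂−J=0  J+j₁−j₂=1  J−j₁+j₂=6  j₁+j₂+J+1=8
(j₁±m₁, j₂±m₂, J±M) = (1,0,3,3,4,3)
P² = 5184/7
sum k=0..0:
  [0] +1/36 = 1/36
S = 1/36
C² = P²·S² = 4/7 ; C = +0.755929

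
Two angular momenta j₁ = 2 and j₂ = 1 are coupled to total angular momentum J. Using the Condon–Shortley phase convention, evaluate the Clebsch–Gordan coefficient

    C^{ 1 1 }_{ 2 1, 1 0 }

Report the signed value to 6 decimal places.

-0.547723  (= −√(3/10))

triangle: 2!*2!*0!/5! = 4/120
(j±m)!: 3!*1!*1!*1!*2!*0! = 12
prefactor² = (2J+1)*Δ*N² = 6/5
  k=1: −1/(1!*1!*0!*0!*2!*0!) = -1/2
Σ = -1/2  ⇒  CG² = 6/5*(-1/2)² = 3/10
CG = −√(3/10) = -0.547723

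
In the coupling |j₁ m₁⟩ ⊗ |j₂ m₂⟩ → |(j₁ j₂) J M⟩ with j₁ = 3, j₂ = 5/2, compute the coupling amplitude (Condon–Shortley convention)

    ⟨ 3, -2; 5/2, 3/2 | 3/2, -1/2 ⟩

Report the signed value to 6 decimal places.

−√(1/21) = -0.218218

triangle: 4!*2!*1!/8! = 48/40320
(j±m)!: 1!*5!*4!*1!*1!*2! = 5760
prefactor² = (2J+1)*Δ*N² = 192/7
  k=3: −1/(3!*1!*2!*1!*0!*0!) = -1/12
  k=4: +1/(4!*0!*1!*0!*1!*1!) = 1/24
Σ = -1/24  ⇒  CG² = 192/7*(-1/24)² = 1/21
CG = −√(1/21) = -0.218218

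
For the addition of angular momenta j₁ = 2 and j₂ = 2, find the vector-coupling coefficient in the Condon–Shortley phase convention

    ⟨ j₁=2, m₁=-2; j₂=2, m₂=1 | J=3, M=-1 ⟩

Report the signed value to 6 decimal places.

−√(3/10) ≈ -0.547723

triangle: 1!·3!·3!/8! = 36/40320
(j±m)!: 0!·4!·3!·1!·2!·4! = 6912
prefactor² = (2J+1)·Δ·N² = 216/5
  k=1: −1/(1!·0!·3!·2!·0!·1!) = -1/12
Σ = -1/12  ⇒  CG² = 216/5·(-1/12)² = 3/10
CG = −√(3/10) = -0.547723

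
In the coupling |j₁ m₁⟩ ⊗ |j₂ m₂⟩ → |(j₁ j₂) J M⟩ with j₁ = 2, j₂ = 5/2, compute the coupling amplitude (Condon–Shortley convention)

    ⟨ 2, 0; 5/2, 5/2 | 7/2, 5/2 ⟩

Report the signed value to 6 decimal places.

−√(10/21) = -0.690066

j₁+j₂−J=1  J+j₁−j₂=3  J−j₁+j₂=4  j₁+j₂+J+1=9
(j₁±m₁, j₂±m₂, J±M) = (2,2,5,0,6,1)
P² = 7680/7
sum k=1..1:
  [1] −1/48 = -1/48
S = -1/48
C² = P²·S² = 10/21 ; C = -0.690066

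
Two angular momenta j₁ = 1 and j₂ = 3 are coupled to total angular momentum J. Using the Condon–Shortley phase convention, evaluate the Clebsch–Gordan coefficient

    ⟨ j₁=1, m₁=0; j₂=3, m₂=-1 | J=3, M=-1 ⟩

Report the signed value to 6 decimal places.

+√(1/12) = +0.288675

j₁+j₂−J=1  J+j₁−j₂=1  J−j₁+j₂=5  j₁+j₂+J+1=8
(j₁±m₁, j₂±m₂, J±M) = (1,1,2,4,2,4)
P² = 48
sum k=0..1:
  [0] +1/12 = 1/12
  [1] −1/24 = -1/24
S = 1/24
C² = P²·S² = 1/12 ; C = +0.288675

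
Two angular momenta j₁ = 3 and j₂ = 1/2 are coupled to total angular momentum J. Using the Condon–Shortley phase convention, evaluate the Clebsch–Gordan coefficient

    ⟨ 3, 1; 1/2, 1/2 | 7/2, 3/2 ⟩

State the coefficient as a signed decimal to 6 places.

j₁+j₂−J=0  J+j₁−j₂=6  J−j₁+j₂=1  j₁+j₂+J+1=8
(j₁±m₁, j₂±m₂, J±M) = (4,2,1,0,5,2)
P² = 11520/7
sum k=0..0:
  [0] +1/48 = 1/48
S = 1/48
C² = P²·S² = 5/7 ; C = +0.845154

+√(5/7) = +0.845154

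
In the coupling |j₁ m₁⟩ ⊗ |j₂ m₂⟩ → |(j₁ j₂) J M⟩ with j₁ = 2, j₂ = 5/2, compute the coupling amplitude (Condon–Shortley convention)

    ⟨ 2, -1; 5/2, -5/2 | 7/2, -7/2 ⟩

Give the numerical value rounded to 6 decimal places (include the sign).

+0.745356

√[8·1!3!4!/9! · 1!3!0!5!0!7!] = √(11520)
  +(−1)^0/∏(0,1,3,0,0,4)! = 1/144  (running 1/144)
⟨..|..⟩ = √(11520)·(1/144) = +0.745356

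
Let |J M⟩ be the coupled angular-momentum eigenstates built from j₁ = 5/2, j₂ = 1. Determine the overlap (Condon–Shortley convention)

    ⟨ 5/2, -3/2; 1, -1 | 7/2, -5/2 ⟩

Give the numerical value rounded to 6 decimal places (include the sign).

triangle: 0!×5!×2!/8! = 240/40320
(j±m)!: 1!×4!×0!×2!×1!×6! = 34560
prefactor² = (2J+1)×Δ×N² = 11520/7
  k=0: +1/(0!×0!×4!×0!×1!×2!) = 1/48
Σ = 1/48  ⇒  CG² = 11520/7×1/48² = 5/7
CG = +√(5/7) = +0.845154

+0.845154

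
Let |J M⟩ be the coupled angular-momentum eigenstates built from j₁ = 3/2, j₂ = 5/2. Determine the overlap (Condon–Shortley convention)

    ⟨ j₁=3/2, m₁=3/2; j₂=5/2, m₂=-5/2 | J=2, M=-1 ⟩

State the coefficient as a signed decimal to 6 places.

triangle: 2!×1!×3!/7! = 12/5040
(j±m)!: 3!×0!×0!×5!×1!×3! = 4320
prefactor² = (2J+1)×Δ×N² = 360/7
  k=0: +1/(0!×2!×0!×0!×1!×3!) = 1/12
Σ = 1/12  ⇒  CG² = 360/7×1/12² = 5/14
CG = +√(5/14) = +0.597614

+0.597614  (= +√(5/14))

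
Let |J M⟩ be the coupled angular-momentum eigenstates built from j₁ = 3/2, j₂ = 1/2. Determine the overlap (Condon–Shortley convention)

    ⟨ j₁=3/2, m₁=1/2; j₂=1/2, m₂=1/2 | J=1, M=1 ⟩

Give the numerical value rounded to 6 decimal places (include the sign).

√[3·1!2!0!/4! · 2!1!1!0!2!0!] = √(1)
  +(−1)^1/∏(1,0,0,0,2,0)! = -1/2  (running -1/2)
⟨..|..⟩ = √(1)·(-1/2) = -0.500000

-0.500000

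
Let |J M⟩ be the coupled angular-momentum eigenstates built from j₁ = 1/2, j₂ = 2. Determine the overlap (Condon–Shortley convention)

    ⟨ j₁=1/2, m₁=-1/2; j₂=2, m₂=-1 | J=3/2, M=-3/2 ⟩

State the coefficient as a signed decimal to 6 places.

j₁+j₂−J=1  J+j₁−j₂=0  J−j₁+j₂=3  j₁+j₂+J+1=5
(j₁±m₁, j₂±m₂, J±M) = (0,1,1,3,0,3)
P² = 36/5
sum k=1..1:
  [1] −1/6 = -1/6
S = -1/6
C² = P²·S² = 1/5 ; C = -0.447214

-0.447214  (= −√(1/5))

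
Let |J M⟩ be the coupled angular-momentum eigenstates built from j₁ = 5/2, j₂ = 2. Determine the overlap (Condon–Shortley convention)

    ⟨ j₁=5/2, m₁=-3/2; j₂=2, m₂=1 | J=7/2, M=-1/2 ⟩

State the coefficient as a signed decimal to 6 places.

triangle: 1!×4!×3!/9! = 144/362880
(j±m)!: 1!×4!×3!×1!×3!×4! = 20736
prefactor² = (2J+1)×Δ×N² = 2304/35
  k=0: +1/(0!×1!×4!×3!×0!×0!) = 1/144
  k=1: −1/(1!×0!×3!×2!×1!×1!) = -1/12
Σ = -11/144  ⇒  CG² = 2304/35×(-11/144)² = 121/315
CG = −√(121/315) = -0.619780

−√(121/315) ≈ -0.619780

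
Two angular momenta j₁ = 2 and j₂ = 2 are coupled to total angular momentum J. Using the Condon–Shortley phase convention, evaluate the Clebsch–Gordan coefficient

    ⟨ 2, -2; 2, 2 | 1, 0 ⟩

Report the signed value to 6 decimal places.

-0.632456

√[3·3!1!1!/6! · 0!4!4!0!1!1!] = √(72/5)
  +(−1)^3/∏(3,0,1,1,0,0)! = -1/6  (running -1/6)
⟨..|..⟩ = √(72/5)·(-1/6) = -0.632456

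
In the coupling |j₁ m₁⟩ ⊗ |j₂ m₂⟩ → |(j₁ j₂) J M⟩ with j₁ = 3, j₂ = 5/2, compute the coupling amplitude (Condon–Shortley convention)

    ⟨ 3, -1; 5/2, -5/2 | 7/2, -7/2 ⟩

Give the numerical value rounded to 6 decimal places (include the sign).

triangle: 2!*4!*3!/10! = 288/3628800
(j±m)!: 2!*4!*0!*5!*0!*7! = 29030400
prefactor² = (2J+1)*Δ*N² = 18432
  k=0: +1/(0!*2!*4!*0!*0!*3!) = 1/288
Σ = 1/288  ⇒  CG² = 18432*1/288² = 2/9
CG = +√(2/9) = +0.471405

+√(2/9) = +0.471405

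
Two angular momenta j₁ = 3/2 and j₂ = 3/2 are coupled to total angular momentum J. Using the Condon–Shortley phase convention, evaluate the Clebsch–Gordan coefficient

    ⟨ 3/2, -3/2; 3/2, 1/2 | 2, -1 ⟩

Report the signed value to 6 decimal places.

triangle: 1!*2!*2!/6! = 4/720
(j±m)!: 0!*3!*2!*1!*1!*3! = 72
prefactor² = (2J+1)*Δ*N² = 2
  k=1: −1/(1!*0!*2!*1!*0!*1!) = -1/2
Σ = -1/2  ⇒  CG² = 2*(-1/2)² = 1/2
CG = −√(1/2) = -0.707107

−√(1/2) = -0.707107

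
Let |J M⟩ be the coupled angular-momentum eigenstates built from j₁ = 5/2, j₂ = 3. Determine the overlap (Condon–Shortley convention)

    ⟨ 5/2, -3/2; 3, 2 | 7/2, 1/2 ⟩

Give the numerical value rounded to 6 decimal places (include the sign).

j₁+j₂−J=2  J+j₁−j₂=3  J−j₁+j₂=4  j₁+j₂+J+1=10
(j₁±m₁, j₂±m₂, J±M) = (1,4,5,1,4,3)
P² = 9216/35
sum k=1..2:
  [1] −1/144 = -1/144
  [2] +1/24 = 1/24
S = 5/144
C² = P²·S² = 20/63 ; C = +0.563436

+√(20/63) ≈ +0.563436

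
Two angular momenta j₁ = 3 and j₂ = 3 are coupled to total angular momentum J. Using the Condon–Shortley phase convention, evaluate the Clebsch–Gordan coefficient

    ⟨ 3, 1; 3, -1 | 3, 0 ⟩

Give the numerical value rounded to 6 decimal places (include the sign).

triangle: 3!·3!·3!/10! = 216/3628800
(j±m)!: 4!·2!·2!·4!·3!·3! = 82944
prefactor² = (2J+1)·Δ·N² = 864/25
  k=0: +1/(0!·3!·2!·2!·1!·1!) = 1/24
  k=1: −1/(1!·2!·1!·1!·2!·2!) = -1/8
  k=2: +1/(2!·1!·0!·0!·3!·3!) = 1/72
Σ = -5/72  ⇒  CG² = 864/25·(-5/72)² = 1/6
CG = −√(1/6) = -0.408248

-0.408248  (= −√(1/6))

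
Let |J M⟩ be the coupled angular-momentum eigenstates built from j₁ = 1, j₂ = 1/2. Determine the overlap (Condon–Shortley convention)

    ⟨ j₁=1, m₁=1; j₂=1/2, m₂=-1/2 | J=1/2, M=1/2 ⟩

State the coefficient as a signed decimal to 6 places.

+0.816497

triangle: 1!×1!×0!/3! = 1/6
(j±m)!: 2!×0!×0!×1!×1!×0! = 2
prefactor² = (2J+1)×Δ×N² = 2/3
  k=0: +1/(0!×1!×0!×0!×1!×0!) = 1
Σ = 1  ⇒  CG² = 2/3×1² = 2/3
CG = +√(2/3) = +0.816497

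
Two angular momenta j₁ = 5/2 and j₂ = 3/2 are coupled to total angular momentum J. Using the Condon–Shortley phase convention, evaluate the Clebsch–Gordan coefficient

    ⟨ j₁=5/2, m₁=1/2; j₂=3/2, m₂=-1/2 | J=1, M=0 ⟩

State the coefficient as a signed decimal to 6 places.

-0.547723

triangle: 3!·2!·0!/6! = 12/720
(j±m)!: 3!·2!·1!·2!·1!·1! = 24
prefactor² = (2J+1)·Δ·N² = 6/5
  k=1: −1/(1!·2!·1!·0!·1!·0!) = -1/2
Σ = -1/2  ⇒  CG² = 6/5·(-1/2)² = 3/10
CG = −√(3/10) = -0.547723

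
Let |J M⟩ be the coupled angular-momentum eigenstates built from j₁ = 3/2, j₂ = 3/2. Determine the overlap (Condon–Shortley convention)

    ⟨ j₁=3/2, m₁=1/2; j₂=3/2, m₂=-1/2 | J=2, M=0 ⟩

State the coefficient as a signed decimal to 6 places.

triangle: 1!×2!×2!/6! = 4/720
(j±m)!: 2!×1!×1!×2!×2!×2! = 16
prefactor² = (2J+1)×Δ×N² = 4/9
  k=0: +1/(0!×1!×1!×1!×1!×1!) = 1
  k=1: −1/(1!×0!×0!×0!×2!×2!) = -1/4
Σ = 3/4  ⇒  CG² = 4/9×3/4² = 1/4
CG = +√(1/4) = +0.500000

+0.500000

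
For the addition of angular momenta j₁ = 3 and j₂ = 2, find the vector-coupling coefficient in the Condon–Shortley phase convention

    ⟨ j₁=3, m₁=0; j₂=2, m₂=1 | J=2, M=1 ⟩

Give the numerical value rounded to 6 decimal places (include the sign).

√[5·3!3!1!/8! · 3!3!3!1!3!1!] = √(81/14)
  +(−1)^2/∏(2,1,1,1,2,0)! = 1/4  (running 1/4)
  +(−1)^3/∏(3,0,0,0,3,1)! = -1/36  (running 2/9)
⟨..|..⟩ = √(81/14)·(2/9) = +0.534522

+0.534522  (= +√(2/7))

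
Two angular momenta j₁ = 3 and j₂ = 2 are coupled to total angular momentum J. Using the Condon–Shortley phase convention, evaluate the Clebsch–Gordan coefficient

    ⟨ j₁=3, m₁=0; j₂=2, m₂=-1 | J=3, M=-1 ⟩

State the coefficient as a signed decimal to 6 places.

-0.182574  (= −√(1/30))

√[7·2!4!2!/9! · 3!3!1!3!2!4!] = √(96/5)
  +(−1)^0/∏(0,2,3,1,1,1)! = 1/12  (running 1/12)
  +(−1)^1/∏(1,1,2,0,2,2)! = -1/8  (running -1/24)
⟨..|..⟩ = √(96/5)·(-1/24) = -0.182574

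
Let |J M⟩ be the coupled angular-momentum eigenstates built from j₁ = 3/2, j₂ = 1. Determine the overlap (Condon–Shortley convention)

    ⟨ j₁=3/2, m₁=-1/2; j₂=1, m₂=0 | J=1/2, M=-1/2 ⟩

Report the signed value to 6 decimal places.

√[2·2!1!0!/4! · 1!2!1!1!0!1!] = √(1/3)
  +(−1)^1/∏(1,1,1,0,0,0)! = -1  (running -1)
⟨..|..⟩ = √(1/3)·(-1) = -0.577350

−√(1/3) = -0.577350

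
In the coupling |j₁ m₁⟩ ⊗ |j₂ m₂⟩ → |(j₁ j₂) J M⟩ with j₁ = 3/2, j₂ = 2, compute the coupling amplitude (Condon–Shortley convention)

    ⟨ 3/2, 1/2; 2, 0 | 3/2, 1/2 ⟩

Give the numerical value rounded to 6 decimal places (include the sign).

triangle: 2!×1!×2!/6! = 4/720
(j±m)!: 2!×1!×2!×2!×2!×1! = 16
prefactor² = (2J+1)×Δ×N² = 16/45
  k=0: +1/(0!×2!×1!×2!×0!×0!) = 1/4
  k=1: −1/(1!×1!×0!×1!×1!×1!) = -1
Σ = -3/4  ⇒  CG² = 16/45×(-3/4)² = 1/5
CG = −√(1/5) = -0.447214

−√(1/5) ≈ -0.447214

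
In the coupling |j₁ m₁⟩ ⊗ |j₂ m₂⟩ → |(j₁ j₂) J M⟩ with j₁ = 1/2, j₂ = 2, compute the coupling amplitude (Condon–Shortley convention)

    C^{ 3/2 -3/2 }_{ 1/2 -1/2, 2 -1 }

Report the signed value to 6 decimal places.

-0.447214

√[4·1!0!3!/5! · 0!1!1!3!0!3!] = √(36/5)
  +(−1)^1/∏(1,0,0,0,0,3)! = -1/6  (running -1/6)
⟨..|..⟩ = √(36/5)·(-1/6) = -0.447214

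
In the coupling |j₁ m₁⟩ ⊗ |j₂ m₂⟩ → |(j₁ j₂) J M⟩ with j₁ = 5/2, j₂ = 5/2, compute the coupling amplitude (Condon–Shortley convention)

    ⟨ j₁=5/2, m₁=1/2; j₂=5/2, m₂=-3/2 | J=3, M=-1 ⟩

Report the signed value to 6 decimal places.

+√(1/30) = +0.182574

√[7·2!3!3!/9! · 3!2!1!4!2!4!] = √(96/5)
  +(−1)^0/∏(0,2,2,1,1,2)! = 1/8  (running 1/8)
  +(−1)^1/∏(1,1,1,0,2,3)! = -1/12  (running 1/24)
⟨..|..⟩ = √(96/5)·(1/24) = +0.182574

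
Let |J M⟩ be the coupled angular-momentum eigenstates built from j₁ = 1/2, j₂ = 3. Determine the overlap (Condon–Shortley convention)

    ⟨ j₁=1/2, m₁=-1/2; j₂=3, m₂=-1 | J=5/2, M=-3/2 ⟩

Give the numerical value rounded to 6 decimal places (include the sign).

-0.534522

triangle: 1!*0!*5!/7! = 120/5040
(j±m)!: 0!*1!*2!*4!*1!*4! = 1152
prefactor² = (2J+1)*Δ*N² = 1152/7
  k=1: −1/(1!*0!*0!*1!*0!*4!) = -1/24
Σ = -1/24  ⇒  CG² = 1152/7*(-1/24)² = 2/7
CG = −√(2/7) = -0.534522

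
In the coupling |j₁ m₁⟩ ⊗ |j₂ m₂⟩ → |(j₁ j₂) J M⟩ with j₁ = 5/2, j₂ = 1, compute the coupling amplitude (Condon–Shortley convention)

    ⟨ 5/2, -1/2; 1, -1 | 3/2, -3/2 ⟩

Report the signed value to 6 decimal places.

+√(1/15) = +0.258199

√[4·2!3!0!/6! · 2!3!0!2!0!3!] = √(48/5)
  +(−1)^0/∏(0,2,3,0,0,0)! = 1/12  (running 1/12)
⟨..|..⟩ = √(48/5)·(1/12) = +0.258199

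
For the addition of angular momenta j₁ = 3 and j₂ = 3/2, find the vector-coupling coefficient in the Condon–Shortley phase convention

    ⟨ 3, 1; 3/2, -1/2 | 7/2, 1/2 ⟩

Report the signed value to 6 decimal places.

+√(2/7) ≈ +0.534522

triangle: 1!×5!×2!/9! = 240/362880
(j±m)!: 4!×2!×1!×2!×4!×3! = 13824
prefactor² = (2J+1)×Δ×N² = 512/7
  k=0: +1/(0!×1!×2!×1!×3!×1!) = 1/12
  k=1: −1/(1!×0!×1!×0!×4!×2!) = -1/48
Σ = 1/16  ⇒  CG² = 512/7×1/16² = 2/7
CG = +√(2/7) = +0.534522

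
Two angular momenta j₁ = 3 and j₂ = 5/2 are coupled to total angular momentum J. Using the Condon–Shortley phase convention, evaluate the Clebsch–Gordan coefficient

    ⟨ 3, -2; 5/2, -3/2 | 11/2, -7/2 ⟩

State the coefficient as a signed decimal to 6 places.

+√(6/11) = +0.738549

√[12·0!6!5!/12! · 1!5!1!4!2!9!] = √(49766400/11)
  +(−1)^0/∏(0,0,5,1,1,4)! = 1/2880  (running 1/2880)
⟨..|..⟩ = √(49766400/11)·(1/2880) = +0.738549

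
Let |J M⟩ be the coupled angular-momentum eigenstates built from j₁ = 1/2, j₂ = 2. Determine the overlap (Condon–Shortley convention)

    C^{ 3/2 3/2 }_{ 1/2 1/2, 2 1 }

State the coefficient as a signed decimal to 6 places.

triangle: 1!×0!×3!/5! = 6/120
(j±m)!: 1!×0!×3!×1!×3!×0! = 36
prefactor² = (2J+1)×Δ×N² = 36/5
  k=0: +1/(0!×1!×0!×3!×0!×0!) = 1/6
Σ = 1/6  ⇒  CG² = 36/5×1/6² = 1/5
CG = +√(1/5) = +0.447214

+0.447214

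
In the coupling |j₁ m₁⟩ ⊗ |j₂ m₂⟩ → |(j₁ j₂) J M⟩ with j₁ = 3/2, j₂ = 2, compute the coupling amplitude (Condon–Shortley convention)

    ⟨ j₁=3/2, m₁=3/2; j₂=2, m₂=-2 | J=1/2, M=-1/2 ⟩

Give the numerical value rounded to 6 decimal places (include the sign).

j₁+j₂−J=3  J+j₁−j₂=0  J−j₁+j₂=1  j₁+j₂+J+1=5
(j₁±m₁, j₂±m₂, J±M) = (3,0,0,4,0,1)
P² = 72/5
sum k=0..0:
  [0] +1/6 = 1/6
S = 1/6
C² = P²·S² = 2/5 ; C = +0.632456

+√(2/5) ≈ +0.632456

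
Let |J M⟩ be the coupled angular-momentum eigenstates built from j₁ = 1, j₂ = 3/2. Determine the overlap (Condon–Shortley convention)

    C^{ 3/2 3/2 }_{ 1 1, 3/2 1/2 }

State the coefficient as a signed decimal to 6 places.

triangle: 1!·1!·2!/5! = 2/120
(j±m)!: 2!·0!·2!·1!·3!·0! = 24
prefactor² = (2J+1)·Δ·N² = 8/5
  k=0: +1/(0!·1!·0!·2!·1!·0!) = 1/2
Σ = 1/2  ⇒  CG² = 8/5·1/2² = 2/5
CG = +√(2/5) = +0.632456

+0.632456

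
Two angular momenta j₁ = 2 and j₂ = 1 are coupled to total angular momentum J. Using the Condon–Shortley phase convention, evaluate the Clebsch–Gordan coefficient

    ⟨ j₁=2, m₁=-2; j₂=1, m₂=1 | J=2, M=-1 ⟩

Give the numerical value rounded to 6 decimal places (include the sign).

−√(1/3) ≈ -0.577350

√[5·1!3!1!/6! · 0!4!2!0!1!3!] = √(12)
  +(−1)^1/∏(1,0,3,1,0,0)! = -1/6  (running -1/6)
⟨..|..⟩ = √(12)·(-1/6) = -0.577350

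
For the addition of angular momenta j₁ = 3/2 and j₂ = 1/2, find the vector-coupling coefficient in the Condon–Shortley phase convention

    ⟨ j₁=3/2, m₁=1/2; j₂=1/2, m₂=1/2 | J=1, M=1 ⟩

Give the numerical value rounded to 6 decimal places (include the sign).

-0.500000  (= −√(1/4))

j₁+j₂−J=1  J+j₁−j₂=2  J−j₁+j₂=0  j₁+j₂+J+1=4
(j₁±m₁, j₂±m₂, J±M) = (2,1,1,0,2,0)
P² = 1
sum k=1..1:
  [1] −1/2 = -1/2
S = -1/2
C² = P²·S² = 1/4 ; C = -0.500000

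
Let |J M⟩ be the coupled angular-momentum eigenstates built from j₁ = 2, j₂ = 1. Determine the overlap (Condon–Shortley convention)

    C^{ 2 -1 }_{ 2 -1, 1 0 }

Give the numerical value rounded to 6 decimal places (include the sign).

triangle: 1!*3!*1!/6! = 6/720
(j±m)!: 1!*3!*1!*1!*1!*3! = 36
prefactor² = (2J+1)*Δ*N² = 3/2
  k=0: +1/(0!*1!*3!*1!*0!*0!) = 1/6
  k=1: −1/(1!*0!*2!*0!*1!*1!) = -1/2
Σ = -1/3  ⇒  CG² = 3/2*(-1/3)² = 1/6
CG = −√(1/6) = -0.408248

−√(1/6) = -0.408248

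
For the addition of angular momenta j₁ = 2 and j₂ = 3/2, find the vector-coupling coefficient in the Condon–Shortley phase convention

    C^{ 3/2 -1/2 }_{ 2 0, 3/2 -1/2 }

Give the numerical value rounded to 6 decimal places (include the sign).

j₁+j₂−J=2  J+j₁−j₂=2  J−j₁+j₂=1  j₁+j₂+J+1=6
(j₁±m₁, j₂±m₂, J±M) = (2,2,1,2,1,2)
P² = 16/45
sum k=0..1:
  [0] +1/4 = 1/4
  [1] −1/1 = -1
S = -3/4
C² = P²·S² = 1/5 ; C = -0.447214

−√(1/5) ≈ -0.447214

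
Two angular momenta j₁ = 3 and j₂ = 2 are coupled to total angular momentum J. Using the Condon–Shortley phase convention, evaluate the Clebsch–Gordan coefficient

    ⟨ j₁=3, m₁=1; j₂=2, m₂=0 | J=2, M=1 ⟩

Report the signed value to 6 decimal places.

−√(1/7) = -0.377964

√[5·3!3!1!/8! · 4!2!2!2!3!1!] = √(36/7)
  +(−1)^1/∏(1,2,1,1,2,0)! = -1/4  (running -1/4)
  +(−1)^2/∏(2,1,0,0,3,1)! = 1/12  (running -1/6)
⟨..|..⟩ = √(36/7)·(-1/6) = -0.377964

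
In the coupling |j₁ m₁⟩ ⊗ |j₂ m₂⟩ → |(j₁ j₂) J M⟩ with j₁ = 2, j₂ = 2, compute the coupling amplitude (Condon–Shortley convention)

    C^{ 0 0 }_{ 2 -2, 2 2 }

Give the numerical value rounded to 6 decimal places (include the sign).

+√(1/5) = +0.447214

triangle: 4!*0!*0!/5! = 24/120
(j±m)!: 0!*4!*4!*0!*0!*0! = 576
prefactor² = (2J+1)*Δ*N² = 576/5
  k=4: +1/(4!*0!*0!*0!*0!*0!) = 1/24
Σ = 1/24  ⇒  CG² = 576/5*1/24² = 1/5
CG = +√(1/5) = +0.447214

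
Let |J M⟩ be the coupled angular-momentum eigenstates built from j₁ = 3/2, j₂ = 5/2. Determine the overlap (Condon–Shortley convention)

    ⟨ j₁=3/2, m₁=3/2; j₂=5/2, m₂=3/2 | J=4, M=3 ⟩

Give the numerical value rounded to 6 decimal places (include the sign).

+√(5/8) ≈ +0.790569

j₁+j₂−J=0  J+j₁−j₂=3  J−j₁+j₂=5  j₁+j₂+J+1=9
(j₁±m₁, j₂±m₂, J±M) = (3,0,4,1,7,1)
P² = 12960
sum k=0..0:
  [0] +1/144 = 1/144
S = 1/144
C² = P²·S² = 5/8 ; C = +0.790569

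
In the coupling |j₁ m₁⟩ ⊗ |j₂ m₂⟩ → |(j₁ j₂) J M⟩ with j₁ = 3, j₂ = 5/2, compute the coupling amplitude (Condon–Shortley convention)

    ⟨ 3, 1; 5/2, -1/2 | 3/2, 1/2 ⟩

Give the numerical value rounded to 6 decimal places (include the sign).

triangle: 4!·2!·1!/8! = 48/40320
(j±m)!: 4!·2!·2!·3!·2!·1! = 1152
prefactor² = (2J+1)·Δ·N² = 192/35
  k=1: −1/(1!·3!·1!·1!·1!·0!) = -1/6
  k=2: +1/(2!·2!·0!·0!·2!·1!) = 1/8
Σ = -1/24  ⇒  CG² = 192/35·(-1/24)² = 1/105
CG = −√(1/105) = -0.097590

-0.097590  (= −√(1/105))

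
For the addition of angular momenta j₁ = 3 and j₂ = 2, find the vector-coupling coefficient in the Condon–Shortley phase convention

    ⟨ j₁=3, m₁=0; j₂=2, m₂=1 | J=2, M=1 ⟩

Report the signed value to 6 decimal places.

+√(2/7) ≈ +0.534522

j₁+j₂−J=3  J+j₁−j₂=3  J−j₁+j₂=1  j₁+j₂+J+1=8
(j₁±m₁, j₂±m₂, J±M) = (3,3,3,1,3,1)
P² = 81/14
sum k=2..3:
  [2] +1/4 = 1/4
  [3] −1/36 = -1/36
S = 2/9
C² = P²·S² = 2/7 ; C = +0.534522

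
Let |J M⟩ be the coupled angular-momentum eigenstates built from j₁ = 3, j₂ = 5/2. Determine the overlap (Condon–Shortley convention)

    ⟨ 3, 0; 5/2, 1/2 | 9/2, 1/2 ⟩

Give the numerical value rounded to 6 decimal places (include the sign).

−√(10/231) ≈ -0.208063

triangle: 1!·5!·4!/11! = 2880/39916800
(j±m)!: 3!·3!·3!·2!·5!·4! = 1244160
prefactor² = (2J+1)·Δ·N² = 69120/77
  k=0: +1/(0!·1!·3!·3!·2!·1!) = 1/72
  k=1: −1/(1!·0!·2!·2!·3!·2!) = -1/48
Σ = -1/144  ⇒  CG² = 69120/77·(-1/144)² = 10/231
CG = −√(10/231) = -0.208063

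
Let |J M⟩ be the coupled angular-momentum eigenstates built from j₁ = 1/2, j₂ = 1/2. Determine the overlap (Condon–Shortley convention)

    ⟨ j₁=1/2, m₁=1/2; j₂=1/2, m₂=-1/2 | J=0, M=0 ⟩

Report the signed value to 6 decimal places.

+0.707107  (= +√(1/2))

√[1·1!0!0!/2! · 1!0!0!1!0!0!] = √(1/2)
  +(−1)^0/∏(0,1,0,0,0,0)! = 1  (running 1)
⟨..|..⟩ = √(1/2)·(1) = +0.707107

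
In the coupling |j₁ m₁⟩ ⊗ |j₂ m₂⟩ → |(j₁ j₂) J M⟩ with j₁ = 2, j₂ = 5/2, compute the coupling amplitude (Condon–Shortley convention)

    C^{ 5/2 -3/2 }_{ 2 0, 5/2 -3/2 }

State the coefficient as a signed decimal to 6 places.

-0.119523  (= −√(1/70))

triangle: 2!*2!*3!/8! = 24/40320
(j±m)!: 2!*2!*1!*4!*1!*4! = 2304
prefactor² = (2J+1)*Δ*N² = 288/35
  k=0: +1/(0!*2!*2!*1!*0!*2!) = 1/8
  k=1: −1/(1!*1!*1!*0!*1!*3!) = -1/6
Σ = -1/24  ⇒  CG² = 288/35*(-1/24)² = 1/70
CG = −√(1/70) = -0.119523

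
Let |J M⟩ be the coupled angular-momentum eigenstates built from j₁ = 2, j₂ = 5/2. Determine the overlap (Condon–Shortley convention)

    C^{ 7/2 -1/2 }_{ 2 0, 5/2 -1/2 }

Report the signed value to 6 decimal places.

triangle: 1!·3!·4!/9! = 144/362880
(j±m)!: 2!·2!·2!·3!·3!·4! = 6912
prefactor² = (2J+1)·Δ·N² = 768/35
  k=0: +1/(0!·1!·2!·2!·1!·2!) = 1/8
  k=1: −1/(1!·0!·1!·1!·2!·3!) = -1/12
Σ = 1/24  ⇒  CG² = 768/35·1/24² = 4/105
CG = +√(4/105) = +0.195180

+0.195180  (= +√(4/105))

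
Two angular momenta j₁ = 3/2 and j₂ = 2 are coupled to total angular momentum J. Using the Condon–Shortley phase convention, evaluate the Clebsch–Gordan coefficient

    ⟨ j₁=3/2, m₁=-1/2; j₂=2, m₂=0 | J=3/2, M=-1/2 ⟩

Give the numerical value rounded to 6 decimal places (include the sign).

−√(1/5) ≈ -0.447214

triangle: 2!*1!*2!/6! = 4/720
(j±m)!: 1!*2!*2!*2!*1!*2! = 16
prefactor² = (2J+1)*Δ*N² = 16/45
  k=1: −1/(1!*1!*1!*1!*0!*1!) = -1
  k=2: +1/(2!*0!*0!*0!*1!*2!) = 1/4
Σ = -3/4  ⇒  CG² = 16/45*(-3/4)² = 1/5
CG = −√(1/5) = -0.447214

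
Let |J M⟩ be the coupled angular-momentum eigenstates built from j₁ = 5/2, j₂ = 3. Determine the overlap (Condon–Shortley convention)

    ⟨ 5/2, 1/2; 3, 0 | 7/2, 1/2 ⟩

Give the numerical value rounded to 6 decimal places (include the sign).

j₁+j₂−J=2  J+j₁−j₂=3  J−j₁+j₂=4  j₁+j₂+J+1=10
(j₁±m₁, j₂±m₂, J±M) = (3,2,3,3,4,3)
P² = 6912/175
sum k=0..2:
  [0] +1/24 = 1/24
  [1] −1/8 = -1/8
  [2] +1/72 = 1/72
S = -5/72
C² = P²·S² = 4/21 ; C = -0.436436

-0.436436  (= −√(4/21))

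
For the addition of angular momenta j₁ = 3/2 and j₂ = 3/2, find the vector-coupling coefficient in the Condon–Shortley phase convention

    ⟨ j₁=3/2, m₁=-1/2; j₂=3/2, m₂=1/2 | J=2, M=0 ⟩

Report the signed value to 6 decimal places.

√[5·1!2!2!/6! · 1!2!2!1!2!2!] = √(4/9)
  +(−1)^0/∏(0,1,2,2,0,0)! = 1/4  (running 1/4)
  +(−1)^1/∏(1,0,1,1,1,1)! = -1  (running -3/4)
⟨..|..⟩ = √(4/9)·(-3/4) = -0.500000

−√(1/4) ≈ -0.500000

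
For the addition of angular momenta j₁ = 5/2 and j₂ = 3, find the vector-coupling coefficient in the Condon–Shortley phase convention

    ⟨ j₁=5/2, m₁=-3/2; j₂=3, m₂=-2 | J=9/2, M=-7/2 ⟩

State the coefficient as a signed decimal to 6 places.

√[10·1!4!5!/11! · 1!4!1!5!1!8!] = √(921600/11)
  +(−1)^0/∏(0,1,4,1,0,4)! = 1/576  (running 1/576)
  +(−1)^1/∏(1,0,3,0,1,5)! = -1/720  (running 1/2880)
⟨..|..⟩ = √(921600/11)·(1/2880) = +0.100504

+√(1/99) ≈ +0.100504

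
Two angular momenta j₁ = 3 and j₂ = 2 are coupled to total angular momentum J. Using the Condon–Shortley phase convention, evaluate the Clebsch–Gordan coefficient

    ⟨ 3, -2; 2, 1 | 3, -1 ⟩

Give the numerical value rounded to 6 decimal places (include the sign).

√[7·2!4!2!/9! · 1!5!3!1!2!4!] = √(64)
  +(−1)^1/∏(1,1,4,2,0,0)! = -1/48  (running -1/48)
  +(−1)^2/∏(2,0,3,1,1,1)! = 1/12  (running 1/16)
⟨..|..⟩ = √(64)·(1/16) = +0.500000

+0.500000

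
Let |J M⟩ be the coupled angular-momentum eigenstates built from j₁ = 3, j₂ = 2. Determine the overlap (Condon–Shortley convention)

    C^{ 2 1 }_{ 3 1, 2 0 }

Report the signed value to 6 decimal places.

j₁+j₂−J=3  J+j₁−j₂=3  J−j₁+j₂=1  j₁+j₂+J+1=8
(j₁±m₁, j₂±m₂, J±M) = (4,2,2,2,3,1)
P² = 36/7
sum k=1..2:
  [1] −1/4 = -1/4
  [2] +1/12 = 1/12
S = -1/6
C² = P²·S² = 1/7 ; C = -0.377964

-0.377964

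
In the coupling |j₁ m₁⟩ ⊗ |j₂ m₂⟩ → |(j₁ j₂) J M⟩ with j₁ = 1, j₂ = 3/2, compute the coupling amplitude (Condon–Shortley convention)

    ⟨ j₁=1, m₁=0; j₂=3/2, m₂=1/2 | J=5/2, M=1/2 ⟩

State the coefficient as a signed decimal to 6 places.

j₁+j₂−J=0  J+j₁−j₂=2  J−j₁+j₂=3  j₁+j₂+J+1=6
(j₁±m₁, j₂±m₂, J±M) = (1,1,2,1,3,2)
P² = 12/5
sum k=0..0:
  [0] +1/2 = 1/2
S = 1/2
C² = P²·S² = 3/5 ; C = +0.774597

+0.774597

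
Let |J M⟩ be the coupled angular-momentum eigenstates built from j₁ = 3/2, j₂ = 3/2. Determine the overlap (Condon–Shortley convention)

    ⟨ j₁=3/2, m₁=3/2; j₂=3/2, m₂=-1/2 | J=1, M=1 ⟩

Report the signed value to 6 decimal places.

triangle: 2!×1!×1!/5! = 2/120
(j±m)!: 3!×0!×1!×2!×2!×0! = 24
prefactor² = (2J+1)×Δ×N² = 6/5
  k=0: +1/(0!×2!×0!×1!×1!×0!) = 1/2
Σ = 1/2  ⇒  CG² = 6/5×1/2² = 3/10
CG = +√(3/10) = +0.547723

+0.547723  (= +√(3/10))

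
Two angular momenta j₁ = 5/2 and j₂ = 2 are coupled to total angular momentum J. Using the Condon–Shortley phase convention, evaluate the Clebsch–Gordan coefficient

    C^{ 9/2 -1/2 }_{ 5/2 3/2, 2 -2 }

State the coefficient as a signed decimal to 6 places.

+0.199205  (= +√(5/126))

j₁+j₂−J=0  J+j₁−j₂=5  J−j₁+j₂=4  j₁+j₂+J+1=10
(j₁±m₁, j₂±m₂, J±M) = (4,1,0,4,4,5)
P² = 92160/7
sum k=0..0:
  [0] +1/576 = 1/576
S = 1/576
C² = P²·S² = 5/126 ; C = +0.199205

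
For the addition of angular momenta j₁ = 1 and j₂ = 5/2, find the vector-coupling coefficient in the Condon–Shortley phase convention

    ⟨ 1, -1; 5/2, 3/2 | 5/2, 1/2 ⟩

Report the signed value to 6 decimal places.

-0.676123  (= −√(16/35))

j₁+j₂−J=1  J+j₁−j₂=1  J−j₁+j₂=4  j₁+j₂+J+1=7
(j₁±m₁, j₂±m₂, J±M) = (0,2,4,1,3,2)
P² = 576/35
sum k=1..1:
  [1] −1/6 = -1/6
S = -1/6
C² = P²·S² = 16/35 ; C = -0.676123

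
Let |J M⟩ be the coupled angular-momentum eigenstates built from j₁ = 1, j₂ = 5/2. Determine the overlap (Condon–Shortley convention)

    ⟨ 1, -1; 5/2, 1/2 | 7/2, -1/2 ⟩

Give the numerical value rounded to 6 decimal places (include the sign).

+√(2/7) = +0.534522

j₁+j₂−J=0  J+j₁−j₂=2  J−j₁+j₂=5  j₁+j₂+J+1=8
(j₁±m₁, j₂±m₂, J±M) = (0,2,3,2,3,4)
P² = 1152/7
sum k=0..0:
  [0] +1/24 = 1/24
S = 1/24
C² = P²·S² = 2/7 ; C = +0.534522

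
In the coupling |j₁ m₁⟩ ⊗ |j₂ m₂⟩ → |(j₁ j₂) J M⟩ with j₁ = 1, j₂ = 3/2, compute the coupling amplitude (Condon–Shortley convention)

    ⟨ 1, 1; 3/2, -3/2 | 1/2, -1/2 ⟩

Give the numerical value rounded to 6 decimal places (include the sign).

√[2·2!0!1!/4! · 2!0!0!3!0!1!] = √(2)
  +(−1)^0/∏(0,2,0,0,0,1)! = 1/2  (running 1/2)
⟨..|..⟩ = √(2)·(1/2) = +0.707107

+√(1/2) ≈ +0.707107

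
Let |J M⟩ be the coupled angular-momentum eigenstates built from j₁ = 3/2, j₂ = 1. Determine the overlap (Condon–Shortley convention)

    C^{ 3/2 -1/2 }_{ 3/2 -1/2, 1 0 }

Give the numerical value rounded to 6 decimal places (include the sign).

−√(1/15) = -0.258199

triangle: 1!*2!*1!/5! = 2/120
(j±m)!: 1!*2!*1!*1!*1!*2! = 4
prefactor² = (2J+1)*Δ*N² = 4/15
  k=0: +1/(0!*1!*2!*1!*0!*0!) = 1/2
  k=1: −1/(1!*0!*1!*0!*1!*1!) = -1
Σ = -1/2  ⇒  CG² = 4/15*(-1/2)² = 1/15
CG = −√(1/15) = -0.258199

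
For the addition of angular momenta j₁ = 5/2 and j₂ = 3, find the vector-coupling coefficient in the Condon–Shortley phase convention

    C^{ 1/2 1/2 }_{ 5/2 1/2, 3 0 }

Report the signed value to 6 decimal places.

+√(1/7) = +0.377964

j₁+j₂−J=5  J+j₁−j₂=0  J−j₁+j₂=1  j₁+j₂+J+1=7
(j₁±m₁, j₂±m₂, J±M) = (3,2,3,3,1,0)
P² = 144/7
sum k=2..2:
  [2] +1/12 = 1/12
S = 1/12
C² = P²·S² = 1/7 ; C = +0.377964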